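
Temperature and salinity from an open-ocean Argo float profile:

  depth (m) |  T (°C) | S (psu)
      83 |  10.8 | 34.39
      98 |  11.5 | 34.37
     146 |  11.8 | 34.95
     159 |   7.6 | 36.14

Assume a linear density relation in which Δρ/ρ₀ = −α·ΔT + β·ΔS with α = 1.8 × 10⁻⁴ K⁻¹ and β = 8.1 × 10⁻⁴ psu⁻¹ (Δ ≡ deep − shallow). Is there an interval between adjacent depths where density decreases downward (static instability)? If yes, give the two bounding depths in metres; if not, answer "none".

83–98 m

Evaluate Δρ/ρ₀ = −αΔT + βΔS across each adjacent pair:
  83–98 m: −αΔT+βΔS = −(1.8 × 10⁻⁴)(+0.7)+(8.1 × 10⁻⁴)(-0.02) = -1.4 × 10⁻⁴ → UNSTABLE
  98–146 m: −αΔT+βΔS = −(1.8 × 10⁻⁴)(+0.3)+(8.1 × 10⁻⁴)(+0.58) = 4.2 × 10⁻⁴ → stable
  146–159 m: −αΔT+βΔS = −(1.8 × 10⁻⁴)(-4.2)+(8.1 × 10⁻⁴)(+1.19) = 1.7 × 10⁻³ → stable
The 83–98 m interval has Δρ < 0: lighter water underlies denser water.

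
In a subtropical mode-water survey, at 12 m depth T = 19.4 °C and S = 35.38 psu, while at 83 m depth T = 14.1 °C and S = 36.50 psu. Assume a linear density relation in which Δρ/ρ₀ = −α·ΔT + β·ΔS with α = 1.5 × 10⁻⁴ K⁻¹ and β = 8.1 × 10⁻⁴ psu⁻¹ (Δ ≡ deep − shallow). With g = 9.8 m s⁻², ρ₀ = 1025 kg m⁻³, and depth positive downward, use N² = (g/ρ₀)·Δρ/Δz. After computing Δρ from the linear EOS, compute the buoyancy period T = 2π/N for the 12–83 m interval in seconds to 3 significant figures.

ΔT = -5.3 K, ΔS = +1.12 psu (deep − shallow).
Δρ/ρ₀ = −αΔT + βΔS = 7.95 × 10⁻⁴ + 9.072 × 10⁻⁴ = 1.7022 × 10⁻³, so Δρ ≈ 1.745 kg m⁻³.
N² = (g/ρ₀)·Δρ/Δz = g·(Δρ/ρ₀)/Δz = 9.8 × 1.7022 × 10⁻³ / 71 = 2.3495 × 10⁻⁴ s⁻².
N = √(2.3495 × 10⁻⁴) = 0.015328 rad s⁻¹ → T = 2π/N = 409.92 s ≈ 410 s.

410 s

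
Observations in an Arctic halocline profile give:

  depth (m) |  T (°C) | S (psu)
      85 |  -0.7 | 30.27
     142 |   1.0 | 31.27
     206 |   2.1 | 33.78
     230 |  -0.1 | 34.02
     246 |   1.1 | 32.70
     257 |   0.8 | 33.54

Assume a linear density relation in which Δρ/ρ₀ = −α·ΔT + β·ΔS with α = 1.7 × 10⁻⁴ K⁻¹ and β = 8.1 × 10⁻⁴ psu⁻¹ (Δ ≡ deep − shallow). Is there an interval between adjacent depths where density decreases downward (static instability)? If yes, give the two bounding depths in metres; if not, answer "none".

Evaluate Δρ/ρ₀ = −αΔT + βΔS across each adjacent pair:
  85–142 m: −αΔT+βΔS = −(1.7 × 10⁻⁴)(+1.7)+(8.1 × 10⁻⁴)(+1.00) = 5.2 × 10⁻⁴ → stable
  142–206 m: −αΔT+βΔS = −(1.7 × 10⁻⁴)(+1.1)+(8.1 × 10⁻⁴)(+2.51) = 1.8 × 10⁻³ → stable
  206–230 m: −αΔT+βΔS = −(1.7 × 10⁻⁴)(-2.2)+(8.1 × 10⁻⁴)(+0.24) = 5.7 × 10⁻⁴ → stable
  230–246 m: −αΔT+βΔS = −(1.7 × 10⁻⁴)(+1.2)+(8.1 × 10⁻⁴)(-1.32) = -1.3 × 10⁻³ → UNSTABLE
  246–257 m: −αΔT+βΔS = −(1.7 × 10⁻⁴)(-0.3)+(8.1 × 10⁻⁴)(+0.84) = 7.3 × 10⁻⁴ → stable
The 230–246 m interval has Δρ < 0: lighter water underlies denser water.

230–246 m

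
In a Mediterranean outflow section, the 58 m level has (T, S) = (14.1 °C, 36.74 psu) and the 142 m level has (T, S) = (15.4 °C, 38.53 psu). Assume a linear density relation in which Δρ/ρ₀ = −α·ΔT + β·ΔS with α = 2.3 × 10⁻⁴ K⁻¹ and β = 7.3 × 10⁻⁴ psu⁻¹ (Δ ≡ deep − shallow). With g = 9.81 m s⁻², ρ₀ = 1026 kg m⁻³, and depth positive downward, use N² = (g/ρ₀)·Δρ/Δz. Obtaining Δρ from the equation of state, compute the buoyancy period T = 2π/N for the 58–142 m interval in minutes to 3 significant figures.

ΔT = +1.3 K, ΔS = +1.79 psu (deep − shallow).
Δρ/ρ₀ = −αΔT + βΔS = -2.99 × 10⁻⁴ + 1.3067 × 10⁻³ = 1.0077 × 10⁻³, so Δρ ≈ 1.034 kg m⁻³.
N² = (g/ρ₀)·Δρ/Δz = g·(Δρ/ρ₀)/Δz = 9.81 × 1.0077 × 10⁻³ / 84 = 1.1768 × 10⁻⁴ s⁻².
N = √(1.1768 × 10⁻⁴) = 0.010848 rad s⁻¹ → T = 2π/N = 579.20 s = 9.6533 min ≈ 9.65 min.

9.65 min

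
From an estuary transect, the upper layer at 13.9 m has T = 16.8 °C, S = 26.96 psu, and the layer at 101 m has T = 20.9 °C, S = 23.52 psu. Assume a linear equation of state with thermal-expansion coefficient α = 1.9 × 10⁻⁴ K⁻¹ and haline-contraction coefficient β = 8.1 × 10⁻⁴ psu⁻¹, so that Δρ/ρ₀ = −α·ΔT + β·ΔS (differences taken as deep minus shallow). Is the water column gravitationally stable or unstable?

ΔT = 20.9 − 16.8 = +4.1 K and ΔS = 23.52 − 26.96 = -3.44 psu (deep − shallow).
−αΔT = -7.79 × 10⁻⁴; βΔS = -2.7864 × 10⁻³; sum Δρ/ρ₀ = -3.5654 × 10⁻³.
Δρ/ρ₀ < 0, so Δρ < 0: deeper water is lighter → statically unstable; the column would overturn.

unstable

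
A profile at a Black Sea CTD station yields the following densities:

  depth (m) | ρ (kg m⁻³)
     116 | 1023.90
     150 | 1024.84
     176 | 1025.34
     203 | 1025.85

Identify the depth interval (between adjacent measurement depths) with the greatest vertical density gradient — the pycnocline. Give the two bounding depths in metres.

116–150 m

Compute the density gradient over each adjacent pair:
  116–150 m: Δρ/Δz = 0.94/34 = 0.028 kg m⁻⁴
  150–176 m: Δρ/Δz = 0.50/26 = 0.019 kg m⁻⁴
  176–203 m: Δρ/Δz = 0.51/27 = 0.019 kg m⁻⁴
The largest gradient is in the 116–150 m interval — the pycnocline.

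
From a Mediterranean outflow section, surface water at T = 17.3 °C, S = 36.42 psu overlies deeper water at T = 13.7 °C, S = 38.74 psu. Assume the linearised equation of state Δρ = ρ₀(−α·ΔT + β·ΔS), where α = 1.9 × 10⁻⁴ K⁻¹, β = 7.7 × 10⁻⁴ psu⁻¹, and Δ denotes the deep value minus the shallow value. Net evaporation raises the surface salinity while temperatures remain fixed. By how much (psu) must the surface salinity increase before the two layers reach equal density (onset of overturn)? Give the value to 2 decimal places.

3.21 psu

Neutral buoyancy requires −α(T_deep − T_surf) + β(S_deep − S_surf′) = 0.
S_surf′ = S_deep − (α/β)·ΔT = 38.74 − (1.9 × 10⁻⁴/7.7 × 10⁻⁴)·(-3.6) = 39.6283 psu.
Increase required: 39.6283 − 36.42 = 3.2083 psu.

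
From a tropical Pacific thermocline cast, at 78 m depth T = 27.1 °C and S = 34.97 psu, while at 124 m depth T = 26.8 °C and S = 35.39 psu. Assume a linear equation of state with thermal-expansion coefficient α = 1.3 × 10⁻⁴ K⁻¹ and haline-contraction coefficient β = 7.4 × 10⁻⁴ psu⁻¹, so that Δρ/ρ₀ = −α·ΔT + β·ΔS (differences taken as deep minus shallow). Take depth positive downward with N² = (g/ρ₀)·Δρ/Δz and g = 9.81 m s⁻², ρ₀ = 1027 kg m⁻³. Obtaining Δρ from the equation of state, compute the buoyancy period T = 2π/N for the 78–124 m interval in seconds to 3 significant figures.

ΔT = -0.3 K, ΔS = +0.42 psu (deep − shallow).
Δρ/ρ₀ = −αΔT + βΔS = 3.90 × 10⁻⁵ + 3.108 × 10⁻⁴ = 3.498 × 10⁻⁴, so Δρ ≈ 0.3592 kg m⁻³.
N² = (g/ρ₀)·Δρ/Δz = g·(Δρ/ρ₀)/Δz = 9.81 × 3.498 × 10⁻⁴ / 46 = 7.4599 × 10⁻⁵ s⁻².
N = √(7.4599 × 10⁻⁵) = 8.6371 × 10⁻³ rad s⁻¹ → T = 2π/N = 727.46 s ≈ 727 s.

727 s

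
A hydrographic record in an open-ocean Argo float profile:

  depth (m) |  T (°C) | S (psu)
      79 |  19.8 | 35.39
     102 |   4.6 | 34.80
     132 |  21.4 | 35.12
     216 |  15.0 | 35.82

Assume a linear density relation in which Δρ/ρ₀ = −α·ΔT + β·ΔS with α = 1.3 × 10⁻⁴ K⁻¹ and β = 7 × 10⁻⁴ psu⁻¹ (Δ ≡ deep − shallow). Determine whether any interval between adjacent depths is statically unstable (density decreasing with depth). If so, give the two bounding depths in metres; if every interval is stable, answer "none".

Evaluate Δρ/ρ₀ = −αΔT + βΔS across each adjacent pair:
  79–102 m: −αΔT+βΔS = −(1.3 × 10⁻⁴)(-15.2)+(7 × 10⁻⁴)(-0.59) = 1.6 × 10⁻³ → stable
  102–132 m: −αΔT+βΔS = −(1.3 × 10⁻⁴)(+16.8)+(7 × 10⁻⁴)(+0.32) = -2.0 × 10⁻³ → UNSTABLE
  132–216 m: −αΔT+βΔS = −(1.3 × 10⁻⁴)(-6.4)+(7 × 10⁻⁴)(+0.70) = 1.3 × 10⁻³ → stable
The 102–132 m interval has Δρ < 0: lighter water underlies denser water.

102–132 m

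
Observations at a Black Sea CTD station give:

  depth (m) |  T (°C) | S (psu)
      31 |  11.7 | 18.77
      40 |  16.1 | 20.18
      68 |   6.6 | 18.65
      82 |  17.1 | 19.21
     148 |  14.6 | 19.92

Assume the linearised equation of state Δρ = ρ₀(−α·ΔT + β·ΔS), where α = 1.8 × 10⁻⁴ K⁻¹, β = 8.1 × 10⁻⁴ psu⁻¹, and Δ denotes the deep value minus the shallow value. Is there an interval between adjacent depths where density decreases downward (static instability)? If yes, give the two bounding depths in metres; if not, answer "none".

Evaluate Δρ/ρ₀ = −αΔT + βΔS across each adjacent pair:
  31–40 m: −αΔT+βΔS = −(1.8 × 10⁻⁴)(+4.4)+(8.1 × 10⁻⁴)(+1.41) = 3.5 × 10⁻⁴ → stable
  40–68 m: −αΔT+βΔS = −(1.8 × 10⁻⁴)(-9.5)+(8.1 × 10⁻⁴)(-1.53) = 4.7 × 10⁻⁴ → stable
  68–82 m: −αΔT+βΔS = −(1.8 × 10⁻⁴)(+10.5)+(8.1 × 10⁻⁴)(+0.56) = -1.4 × 10⁻³ → UNSTABLE
  82–148 m: −αΔT+βΔS = −(1.8 × 10⁻⁴)(-2.5)+(8.1 × 10⁻⁴)(+0.71) = 1.0 × 10⁻³ → stable
The 68–82 m interval has Δρ < 0: lighter water underlies denser water.

68–82 m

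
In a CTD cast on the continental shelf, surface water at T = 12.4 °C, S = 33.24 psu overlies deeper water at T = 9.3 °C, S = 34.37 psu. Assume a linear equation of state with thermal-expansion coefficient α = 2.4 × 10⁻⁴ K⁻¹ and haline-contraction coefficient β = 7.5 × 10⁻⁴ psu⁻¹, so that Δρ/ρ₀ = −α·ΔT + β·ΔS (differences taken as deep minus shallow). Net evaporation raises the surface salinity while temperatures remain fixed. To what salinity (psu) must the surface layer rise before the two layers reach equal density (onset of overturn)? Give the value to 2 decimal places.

Neutral buoyancy requires −α(T_deep − T_surf) + β(S_deep − S_surf′) = 0.
S_surf′ = S_deep − (α/β)·ΔT = 34.37 − (2.4 × 10⁻⁴/7.5 × 10⁻⁴)·(-3.1) = 35.3620 psu.
Increase required: 35.3620 − 33.24 = 2.1220 psu.

35.36 psu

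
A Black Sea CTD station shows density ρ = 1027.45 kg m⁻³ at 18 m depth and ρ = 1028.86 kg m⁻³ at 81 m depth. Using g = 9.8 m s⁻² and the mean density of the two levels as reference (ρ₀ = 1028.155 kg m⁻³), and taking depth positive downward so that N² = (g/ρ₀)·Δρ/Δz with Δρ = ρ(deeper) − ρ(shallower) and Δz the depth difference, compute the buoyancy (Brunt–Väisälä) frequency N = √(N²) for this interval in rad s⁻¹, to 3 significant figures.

Δρ = 1028.86 − 1027.45 = 1.41 kg m⁻³ over Δz = 81 − 18 = 63 m.
N² = (9.8/1028.155) × (1.41/63) = 2.1333 × 10⁻⁴ s⁻².
N = √(2.1333 × 10⁻⁴) = 0.014606 rad s⁻¹ ≈ 0.0146 rad s⁻¹.

0.0146 rad s⁻¹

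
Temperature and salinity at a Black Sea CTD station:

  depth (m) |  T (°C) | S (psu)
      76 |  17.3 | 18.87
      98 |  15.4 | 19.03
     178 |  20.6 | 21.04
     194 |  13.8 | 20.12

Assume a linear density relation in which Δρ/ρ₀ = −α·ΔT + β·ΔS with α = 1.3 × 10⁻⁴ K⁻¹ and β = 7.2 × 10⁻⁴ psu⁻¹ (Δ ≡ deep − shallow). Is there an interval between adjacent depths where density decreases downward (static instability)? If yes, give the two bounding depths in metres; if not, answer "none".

Evaluate Δρ/ρ₀ = −αΔT + βΔS across each adjacent pair:
  76–98 m: −αΔT+βΔS = −(1.3 × 10⁻⁴)(-1.9)+(7.2 × 10⁻⁴)(+0.16) = 3.6 × 10⁻⁴ → stable
  98–178 m: −αΔT+βΔS = −(1.3 × 10⁻⁴)(+5.2)+(7.2 × 10⁻⁴)(+2.01) = 7.7 × 10⁻⁴ → stable
  178–194 m: −αΔT+βΔS = −(1.3 × 10⁻⁴)(-6.8)+(7.2 × 10⁻⁴)(-0.92) = 2.2 × 10⁻⁴ → stable
Every interval has Δρ > 0: the column is stably stratified throughout.

none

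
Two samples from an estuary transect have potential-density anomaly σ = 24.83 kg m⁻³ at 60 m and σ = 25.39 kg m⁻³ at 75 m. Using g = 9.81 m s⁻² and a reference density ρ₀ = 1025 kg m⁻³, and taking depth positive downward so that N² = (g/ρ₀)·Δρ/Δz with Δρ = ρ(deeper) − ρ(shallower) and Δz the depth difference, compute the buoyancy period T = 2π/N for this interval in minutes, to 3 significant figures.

Δρ = 1025.39 − 1024.83 = 0.56 kg m⁻³ over Δz = 75 − 60 = 15 m.
N² = (9.81/1025) × (0.56/15) = 3.5731 × 10⁻⁴ s⁻².
N = √(3.5731 × 10⁻⁴) = 0.018903 rad s⁻¹, so T = 2π/N = 332.39 s = 5.5398 min ≈ 5.54 min.
A positive N² confirms static stability across the interval.

5.54 min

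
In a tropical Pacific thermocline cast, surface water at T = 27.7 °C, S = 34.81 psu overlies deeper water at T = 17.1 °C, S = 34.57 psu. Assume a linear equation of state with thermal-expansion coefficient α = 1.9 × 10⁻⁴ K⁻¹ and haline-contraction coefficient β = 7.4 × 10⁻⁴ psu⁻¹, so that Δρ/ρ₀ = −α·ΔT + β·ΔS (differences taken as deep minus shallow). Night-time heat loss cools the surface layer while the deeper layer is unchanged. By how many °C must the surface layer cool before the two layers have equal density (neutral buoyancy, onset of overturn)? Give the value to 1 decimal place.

Neutral buoyancy requires Δρ = 0, i.e. −α(T_deep − T_surf′) + β(S_deep − S_surf) = 0.
T_surf′ = T_deep − (β/α)·ΔS = 17.1 − (7.4 × 10⁻⁴/1.9 × 10⁻⁴)·(-0.24) = 18.035 °C.
Cooling required: 27.7 − (18.035) = 9.665 °C.

9.7 °C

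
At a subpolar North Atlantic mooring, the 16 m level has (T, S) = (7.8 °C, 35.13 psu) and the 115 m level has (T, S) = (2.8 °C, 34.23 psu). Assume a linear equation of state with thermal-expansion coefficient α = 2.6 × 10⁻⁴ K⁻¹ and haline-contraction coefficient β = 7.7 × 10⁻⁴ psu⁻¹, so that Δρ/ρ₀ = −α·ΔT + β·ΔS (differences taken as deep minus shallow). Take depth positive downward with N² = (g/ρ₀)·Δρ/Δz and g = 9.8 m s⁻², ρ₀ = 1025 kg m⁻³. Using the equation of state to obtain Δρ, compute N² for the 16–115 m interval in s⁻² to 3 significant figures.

ΔT = -5.0 K, ΔS = -0.90 psu (deep − shallow).
Δρ/ρ₀ = −αΔT + βΔS = 1.30 × 10⁻³ − 6.93 × 10⁻⁴ = 6.07 × 10⁻⁴, so Δρ ≈ 0.6222 kg m⁻³.
N² = (g/ρ₀)·Δρ/Δz = g·(Δρ/ρ₀)/Δz = 9.8 × 6.07 × 10⁻⁴ / 99 = 6.0087 × 10⁻⁵ s⁻² ≈ 6.01 × 10⁻⁵ s⁻².

6.01 × 10⁻⁵ s⁻²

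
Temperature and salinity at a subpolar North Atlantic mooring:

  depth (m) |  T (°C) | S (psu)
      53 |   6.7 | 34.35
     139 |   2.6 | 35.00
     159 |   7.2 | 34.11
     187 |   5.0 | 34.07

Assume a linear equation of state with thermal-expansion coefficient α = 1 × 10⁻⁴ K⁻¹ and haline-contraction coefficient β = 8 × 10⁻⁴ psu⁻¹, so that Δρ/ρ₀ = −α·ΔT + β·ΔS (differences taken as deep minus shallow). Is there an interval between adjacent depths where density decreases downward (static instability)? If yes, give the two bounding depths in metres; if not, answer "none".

139–159 m

Evaluate Δρ/ρ₀ = −αΔT + βΔS across each adjacent pair:
  53–139 m: −αΔT+βΔS = −(1 × 10⁻⁴)(-4.1)+(8 × 10⁻⁴)(+0.65) = 9.3 × 10⁻⁴ → stable
  139–159 m: −αΔT+βΔS = −(1 × 10⁻⁴)(+4.6)+(8 × 10⁻⁴)(-0.89) = -1.2 × 10⁻³ → UNSTABLE
  159–187 m: −αΔT+βΔS = −(1 × 10⁻⁴)(-2.2)+(8 × 10⁻⁴)(-0.04) = 1.9 × 10⁻⁴ → stable
The 139–159 m interval has Δρ < 0: lighter water underlies denser water.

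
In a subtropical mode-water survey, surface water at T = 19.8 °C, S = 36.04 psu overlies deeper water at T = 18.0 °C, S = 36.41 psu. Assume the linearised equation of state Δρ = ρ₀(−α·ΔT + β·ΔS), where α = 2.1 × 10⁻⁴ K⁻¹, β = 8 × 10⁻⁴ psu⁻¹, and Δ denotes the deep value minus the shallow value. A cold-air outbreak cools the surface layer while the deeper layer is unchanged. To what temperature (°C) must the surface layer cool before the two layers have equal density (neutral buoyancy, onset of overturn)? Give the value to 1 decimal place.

16.6 °C

Neutral buoyancy requires Δρ = 0, i.e. −α(T_deep − T_surf′) + β(S_deep − S_surf) = 0.
T_surf′ = T_deep − (β/α)·ΔS = 18.0 − (8 × 10⁻⁴/2.1 × 10⁻⁴)·(+0.37) = 16.590 °C.
Cooling required: 19.8 − (16.590) = 3.210 °C.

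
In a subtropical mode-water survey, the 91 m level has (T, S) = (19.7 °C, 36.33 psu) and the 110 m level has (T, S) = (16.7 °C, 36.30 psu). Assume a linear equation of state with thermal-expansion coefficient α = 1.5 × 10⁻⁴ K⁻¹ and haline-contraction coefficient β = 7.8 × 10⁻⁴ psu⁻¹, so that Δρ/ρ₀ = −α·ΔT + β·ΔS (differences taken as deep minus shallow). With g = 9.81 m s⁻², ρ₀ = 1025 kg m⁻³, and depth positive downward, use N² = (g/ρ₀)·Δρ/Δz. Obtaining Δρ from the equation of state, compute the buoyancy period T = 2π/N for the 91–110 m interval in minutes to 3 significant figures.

7.06 min

ΔT = -3.0 K, ΔS = -0.03 psu (deep − shallow).
Δρ/ρ₀ = −αΔT + βΔS = 4.50 × 10⁻⁴ − 2.34 × 10⁻⁵ = 4.266 × 10⁻⁴, so Δρ ≈ 0.4373 kg m⁻³.
N² = (g/ρ₀)·Δρ/Δz = g·(Δρ/ρ₀)/Δz = 9.81 × 4.266 × 10⁻⁴ / 19 = 2.2026 × 10⁻⁴ s⁻².
N = √(2.2026 × 10⁻⁴) = 0.014841 rad s⁻¹ → T = 2π/N = 423.37 s = 7.0562 min ≈ 7.06 min.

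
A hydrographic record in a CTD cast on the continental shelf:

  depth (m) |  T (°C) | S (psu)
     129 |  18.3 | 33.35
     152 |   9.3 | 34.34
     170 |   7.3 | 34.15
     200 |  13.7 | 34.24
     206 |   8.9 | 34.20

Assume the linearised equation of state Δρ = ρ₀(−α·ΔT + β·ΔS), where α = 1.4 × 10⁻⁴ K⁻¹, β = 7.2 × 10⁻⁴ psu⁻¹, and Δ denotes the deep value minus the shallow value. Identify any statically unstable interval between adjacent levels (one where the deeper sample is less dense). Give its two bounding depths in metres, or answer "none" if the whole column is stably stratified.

170–200 m

Evaluate Δρ/ρ₀ = −αΔT + βΔS across each adjacent pair:
  129–152 m: −αΔT+βΔS = −(1.4 × 10⁻⁴)(-9.0)+(7.2 × 10⁻⁴)(+0.99) = 2.0 × 10⁻³ → stable
  152–170 m: −αΔT+βΔS = −(1.4 × 10⁻⁴)(-2.0)+(7.2 × 10⁻⁴)(-0.19) = 1.4 × 10⁻⁴ → stable
  170–200 m: −αΔT+βΔS = −(1.4 × 10⁻⁴)(+6.4)+(7.2 × 10⁻⁴)(+0.09) = -8.3 × 10⁻⁴ → UNSTABLE
  200–206 m: −αΔT+βΔS = −(1.4 × 10⁻⁴)(-4.8)+(7.2 × 10⁻⁴)(-0.04) = 6.4 × 10⁻⁴ → stable
The 170–200 m interval has Δρ < 0: lighter water underlies denser water.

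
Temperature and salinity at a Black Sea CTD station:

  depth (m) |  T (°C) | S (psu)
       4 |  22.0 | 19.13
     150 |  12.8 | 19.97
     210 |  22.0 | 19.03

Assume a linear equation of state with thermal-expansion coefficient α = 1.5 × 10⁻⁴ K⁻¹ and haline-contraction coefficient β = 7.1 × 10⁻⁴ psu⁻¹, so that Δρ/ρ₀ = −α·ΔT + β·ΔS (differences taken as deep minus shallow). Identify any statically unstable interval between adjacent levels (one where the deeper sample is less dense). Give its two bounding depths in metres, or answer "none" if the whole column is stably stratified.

Evaluate Δρ/ρ₀ = −αΔT + βΔS across each adjacent pair:
  4–150 m: −αΔT+βΔS = −(1.5 × 10⁻⁴)(-9.2)+(7.1 × 10⁻⁴)(+0.84) = 2.0 × 10⁻³ → stable
  150–210 m: −αΔT+βΔS = −(1.5 × 10⁻⁴)(+9.2)+(7.1 × 10⁻⁴)(-0.94) = -2.0 × 10⁻³ → UNSTABLE
The 150–210 m interval has Δρ < 0: lighter water underlies denser water.

150–210 m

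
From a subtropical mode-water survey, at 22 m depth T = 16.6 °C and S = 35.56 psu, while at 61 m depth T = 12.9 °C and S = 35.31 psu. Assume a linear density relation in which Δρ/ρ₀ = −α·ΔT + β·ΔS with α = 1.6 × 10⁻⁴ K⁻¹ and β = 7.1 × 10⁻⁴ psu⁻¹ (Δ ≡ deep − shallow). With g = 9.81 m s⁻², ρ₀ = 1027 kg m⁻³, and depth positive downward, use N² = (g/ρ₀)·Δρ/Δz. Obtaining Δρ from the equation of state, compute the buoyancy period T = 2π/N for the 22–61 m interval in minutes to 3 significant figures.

ΔT = -3.7 K, ΔS = -0.25 psu (deep − shallow).
Δρ/ρ₀ = −αΔT + βΔS = 5.92 × 10⁻⁴ − 1.775 × 10⁻⁴ = 4.145 × 10⁻⁴, so Δρ ≈ 0.4257 kg m⁻³.
N² = (g/ρ₀)·Δρ/Δz = g·(Δρ/ρ₀)/Δz = 9.81 × 4.145 × 10⁻⁴ / 39 = 1.0426 × 10⁻⁴ s⁻².
N = √(1.0426 × 10⁻⁴) = 0.010211 rad s⁻¹ → T = 2π/N = 615.33 s = 10.256 min ≈ 10.3 min.

10.3 min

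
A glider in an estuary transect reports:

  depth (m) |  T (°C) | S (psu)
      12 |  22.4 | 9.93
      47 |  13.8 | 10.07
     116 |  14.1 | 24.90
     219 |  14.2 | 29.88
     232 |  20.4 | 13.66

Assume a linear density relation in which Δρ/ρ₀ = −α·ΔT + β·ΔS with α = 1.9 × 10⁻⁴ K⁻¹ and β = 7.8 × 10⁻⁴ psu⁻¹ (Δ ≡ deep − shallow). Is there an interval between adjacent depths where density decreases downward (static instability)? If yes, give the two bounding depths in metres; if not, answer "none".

Evaluate Δρ/ρ₀ = −αΔT + βΔS across each adjacent pair:
  12–47 m: −αΔT+βΔS = −(1.9 × 10⁻⁴)(-8.6)+(7.8 × 10⁻⁴)(+0.14) = 1.7 × 10⁻³ → stable
  47–116 m: −αΔT+βΔS = −(1.9 × 10⁻⁴)(+0.3)+(7.8 × 10⁻⁴)(+14.83) = 0.012 → stable
  116–219 m: −αΔT+βΔS = −(1.9 × 10⁻⁴)(+0.1)+(7.8 × 10⁻⁴)(+4.98) = 3.9 × 10⁻³ → stable
  219–232 m: −αΔT+βΔS = −(1.9 × 10⁻⁴)(+6.2)+(7.8 × 10⁻⁴)(-16.22) = -0.014 → UNSTABLE
The 219–232 m interval has Δρ < 0: lighter water underlies denser water.

219–232 m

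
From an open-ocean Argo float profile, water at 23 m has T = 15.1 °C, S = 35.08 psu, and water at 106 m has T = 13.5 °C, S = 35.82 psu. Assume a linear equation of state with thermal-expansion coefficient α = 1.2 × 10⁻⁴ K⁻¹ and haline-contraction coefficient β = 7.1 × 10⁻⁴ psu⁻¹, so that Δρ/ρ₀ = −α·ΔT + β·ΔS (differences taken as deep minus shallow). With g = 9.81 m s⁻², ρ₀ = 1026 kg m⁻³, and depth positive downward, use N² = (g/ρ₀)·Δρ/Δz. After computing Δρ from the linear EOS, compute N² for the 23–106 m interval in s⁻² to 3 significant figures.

8.48 × 10⁻⁵ s⁻²

ΔT = -1.6 K, ΔS = +0.74 psu (deep − shallow).
Δρ/ρ₀ = −αΔT + βΔS = 1.92 × 10⁻⁴ + 5.254 × 10⁻⁴ = 7.174 × 10⁻⁴, so Δρ ≈ 0.7361 kg m⁻³.
N² = (g/ρ₀)·Δρ/Δz = g·(Δρ/ρ₀)/Δz = 9.81 × 7.174 × 10⁻⁴ / 83 = 8.4791 × 10⁻⁵ s⁻² ≈ 8.48 × 10⁻⁵ s⁻².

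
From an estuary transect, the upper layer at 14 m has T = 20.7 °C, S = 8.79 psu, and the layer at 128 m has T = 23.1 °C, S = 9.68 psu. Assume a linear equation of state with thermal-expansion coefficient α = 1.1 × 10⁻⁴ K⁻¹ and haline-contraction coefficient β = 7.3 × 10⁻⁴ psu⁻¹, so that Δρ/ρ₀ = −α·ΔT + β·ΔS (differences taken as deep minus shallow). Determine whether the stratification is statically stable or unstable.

ΔT = 23.1 − 20.7 = +2.4 K and ΔS = 9.68 − 8.79 = +0.89 psu (deep − shallow).
−αΔT = -2.64 × 10⁻⁴; βΔS = 6.497 × 10⁻⁴; sum Δρ/ρ₀ = 3.857 × 10⁻⁴.
Δρ/ρ₀ > 0, so Δρ > 0: deeper water is denser → statically stable.

stable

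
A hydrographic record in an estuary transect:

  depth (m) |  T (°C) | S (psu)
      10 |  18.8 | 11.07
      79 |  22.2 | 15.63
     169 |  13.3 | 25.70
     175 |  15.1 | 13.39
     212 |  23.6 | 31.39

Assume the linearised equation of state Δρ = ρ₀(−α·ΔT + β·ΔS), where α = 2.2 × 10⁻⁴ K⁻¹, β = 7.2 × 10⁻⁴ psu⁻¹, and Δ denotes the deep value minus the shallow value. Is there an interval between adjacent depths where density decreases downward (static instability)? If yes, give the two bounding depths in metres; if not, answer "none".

Evaluate Δρ/ρ₀ = −αΔT + βΔS across each adjacent pair:
  10–79 m: −αΔT+βΔS = −(2.2 × 10⁻⁴)(+3.4)+(7.2 × 10⁻⁴)(+4.56) = 2.5 × 10⁻³ → stable
  79–169 m: −αΔT+βΔS = −(2.2 × 10⁻⁴)(-8.9)+(7.2 × 10⁻⁴)(+10.07) = 9.2 × 10⁻³ → stable
  169–175 m: −αΔT+βΔS = −(2.2 × 10⁻⁴)(+1.8)+(7.2 × 10⁻⁴)(-12.31) = -9.3 × 10⁻³ → UNSTABLE
  175–212 m: −αΔT+βΔS = −(2.2 × 10⁻⁴)(+8.5)+(7.2 × 10⁻⁴)(+18.00) = 0.011 → stable
The 169–175 m interval has Δρ < 0: lighter water underlies denser water.

169–175 m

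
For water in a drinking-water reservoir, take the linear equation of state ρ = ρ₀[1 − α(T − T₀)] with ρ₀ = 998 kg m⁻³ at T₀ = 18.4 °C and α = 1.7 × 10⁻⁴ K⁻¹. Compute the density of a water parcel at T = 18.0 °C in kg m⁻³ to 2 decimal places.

T − T₀ = -0.4 K.
Bracket = 1 − α·(-0.4) = 1 + (6.80 × 10⁻⁵) = 1.0000680.
ρ = 998 × 1.0000680 = 998.07 kg m⁻³.

998.07 kg m⁻³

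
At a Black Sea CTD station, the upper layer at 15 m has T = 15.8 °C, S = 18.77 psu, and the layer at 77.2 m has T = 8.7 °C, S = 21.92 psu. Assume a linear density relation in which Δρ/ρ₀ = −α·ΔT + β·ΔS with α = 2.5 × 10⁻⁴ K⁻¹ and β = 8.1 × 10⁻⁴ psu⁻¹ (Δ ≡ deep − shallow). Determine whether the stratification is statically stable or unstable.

ΔT = 8.7 − 15.8 = -7.1 K and ΔS = 21.92 − 18.77 = +3.15 psu (deep − shallow).
−αΔT = 1.775 × 10⁻³; βΔS = 2.5515 × 10⁻³; sum Δρ/ρ₀ = 4.3265 × 10⁻³.
Δρ/ρ₀ > 0, so Δρ > 0: deeper water is denser → statically stable.

stable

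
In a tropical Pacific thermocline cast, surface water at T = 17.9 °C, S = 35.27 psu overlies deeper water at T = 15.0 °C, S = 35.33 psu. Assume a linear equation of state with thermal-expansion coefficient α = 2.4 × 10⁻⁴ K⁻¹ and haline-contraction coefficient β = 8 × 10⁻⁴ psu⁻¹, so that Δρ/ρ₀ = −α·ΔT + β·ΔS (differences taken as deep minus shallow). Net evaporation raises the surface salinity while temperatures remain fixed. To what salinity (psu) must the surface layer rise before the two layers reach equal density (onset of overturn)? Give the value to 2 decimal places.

Neutral buoyancy requires −α(T_deep − T_surf) + β(S_deep − S_surf′) = 0.
S_surf′ = S_deep − (α/β)·ΔT = 35.33 − (2.4 × 10⁻⁴/8 × 10⁻⁴)·(-2.9) = 36.2000 psu.
Increase required: 36.2000 − 35.27 = 0.9300 psu.

36.20 psu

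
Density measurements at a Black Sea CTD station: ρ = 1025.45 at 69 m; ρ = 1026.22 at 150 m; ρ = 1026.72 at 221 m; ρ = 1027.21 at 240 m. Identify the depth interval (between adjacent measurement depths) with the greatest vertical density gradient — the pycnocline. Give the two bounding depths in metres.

221–240 m

Compute the density gradient over each adjacent pair:
  69–150 m: Δρ/Δz = 0.77/81 = 9.5 × 10⁻³ kg m⁻⁴
  150–221 m: Δρ/Δz = 0.50/71 = 7.0 × 10⁻³ kg m⁻⁴
  221–240 m: Δρ/Δz = 0.49/19 = 0.026 kg m⁻⁴
The largest gradient is in the 221–240 m interval — the pycnocline.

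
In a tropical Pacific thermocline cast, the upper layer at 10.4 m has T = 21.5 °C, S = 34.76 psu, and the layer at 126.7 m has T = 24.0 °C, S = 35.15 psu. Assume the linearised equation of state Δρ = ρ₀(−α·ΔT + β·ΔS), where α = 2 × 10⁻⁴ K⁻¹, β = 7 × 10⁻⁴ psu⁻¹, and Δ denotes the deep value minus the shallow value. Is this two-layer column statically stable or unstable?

unstable

ΔT = 24.0 − 21.5 = +2.5 K and ΔS = 35.15 − 34.76 = +0.39 psu (deep − shallow).
−αΔT = -5.00 × 10⁻⁴; βΔS = 2.73 × 10⁻⁴; sum Δρ/ρ₀ = -2.27 × 10⁻⁴.
Δρ/ρ₀ < 0, so Δρ < 0: deeper water is lighter → statically unstable; the column would overturn.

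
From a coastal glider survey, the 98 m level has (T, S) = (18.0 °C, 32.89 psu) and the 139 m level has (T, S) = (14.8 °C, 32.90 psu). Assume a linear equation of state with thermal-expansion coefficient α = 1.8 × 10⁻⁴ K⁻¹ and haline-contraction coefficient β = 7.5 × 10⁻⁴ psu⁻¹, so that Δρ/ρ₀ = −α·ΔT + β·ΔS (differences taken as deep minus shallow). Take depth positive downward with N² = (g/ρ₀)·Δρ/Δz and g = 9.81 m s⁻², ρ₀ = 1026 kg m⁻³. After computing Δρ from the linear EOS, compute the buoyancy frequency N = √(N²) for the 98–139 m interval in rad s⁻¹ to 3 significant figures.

ΔT = -3.2 K, ΔS = +0.01 psu (deep − shallow).
Δρ/ρ₀ = −αΔT + βΔS = 5.76 × 10⁻⁴ + 7.50 × 10⁻⁶ = 5.835 × 10⁻⁴, so Δρ ≈ 0.5987 kg m⁻³.
N² = (g/ρ₀)·Δρ/Δz = g·(Δρ/ρ₀)/Δz = 9.81 × 5.835 × 10⁻⁴ / 41 = 1.3961 × 10⁻⁴ s⁻².
N = √(1.3961 × 10⁻⁴) = 0.011816 rad s⁻¹ ≈ 0.0118 rad s⁻¹.

0.0118 rad s⁻¹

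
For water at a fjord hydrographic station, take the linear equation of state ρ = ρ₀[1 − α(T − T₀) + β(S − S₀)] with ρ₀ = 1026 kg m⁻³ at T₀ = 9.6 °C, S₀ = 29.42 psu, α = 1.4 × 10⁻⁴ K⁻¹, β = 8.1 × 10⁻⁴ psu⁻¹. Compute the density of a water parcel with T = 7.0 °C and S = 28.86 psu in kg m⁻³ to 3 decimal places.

T − T₀ = -2.6 K, S − S₀ = -0.56 psu.
Bracket = 1 − α·(-2.6) + β·(-0.56) = 1 + (-8.96 × 10⁻⁵) = 0.9999104.
ρ = 1026 × 0.9999104 = 1025.908 kg m⁻³.

1025.908 kg m⁻³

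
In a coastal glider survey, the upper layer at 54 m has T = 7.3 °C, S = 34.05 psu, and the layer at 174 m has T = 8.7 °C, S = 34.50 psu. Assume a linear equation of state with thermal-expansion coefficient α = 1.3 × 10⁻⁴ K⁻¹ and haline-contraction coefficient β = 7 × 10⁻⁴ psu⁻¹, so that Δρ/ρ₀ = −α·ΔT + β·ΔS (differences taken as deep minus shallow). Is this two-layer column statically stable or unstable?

stable

ΔT = 8.7 − 7.3 = +1.4 K and ΔS = 34.50 − 34.05 = +0.45 psu (deep − shallow).
−αΔT = -1.82 × 10⁻⁴; βΔS = 3.15 × 10⁻⁴; sum Δρ/ρ₀ = 1.33 × 10⁻⁴.
Δρ/ρ₀ > 0, so Δρ > 0: deeper water is denser → statically stable.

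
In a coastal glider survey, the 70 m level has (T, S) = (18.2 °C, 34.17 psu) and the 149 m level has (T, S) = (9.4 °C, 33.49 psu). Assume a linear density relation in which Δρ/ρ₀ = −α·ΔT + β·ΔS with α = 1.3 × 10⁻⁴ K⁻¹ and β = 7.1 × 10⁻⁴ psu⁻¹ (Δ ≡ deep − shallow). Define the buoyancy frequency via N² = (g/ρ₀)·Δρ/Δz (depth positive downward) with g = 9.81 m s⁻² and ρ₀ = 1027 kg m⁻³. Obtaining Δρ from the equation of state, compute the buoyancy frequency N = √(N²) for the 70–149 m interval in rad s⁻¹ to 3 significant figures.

9.06 × 10⁻³ rad s⁻¹

ΔT = -8.8 K, ΔS = -0.68 psu (deep − shallow).
Δρ/ρ₀ = −αΔT + βΔS = 1.144 × 10⁻³ − 4.828 × 10⁻⁴ = 6.612 × 10⁻⁴, so Δρ ≈ 0.6791 kg m⁻³.
N² = (g/ρ₀)·Δρ/Δz = g·(Δρ/ρ₀)/Δz = 9.81 × 6.612 × 10⁻⁴ / 79 = 8.2106 × 10⁻⁵ s⁻².
N = √(8.2106 × 10⁻⁵) = 9.0612 × 10⁻³ rad s⁻¹ ≈ 9.06 × 10⁻³ rad s⁻¹.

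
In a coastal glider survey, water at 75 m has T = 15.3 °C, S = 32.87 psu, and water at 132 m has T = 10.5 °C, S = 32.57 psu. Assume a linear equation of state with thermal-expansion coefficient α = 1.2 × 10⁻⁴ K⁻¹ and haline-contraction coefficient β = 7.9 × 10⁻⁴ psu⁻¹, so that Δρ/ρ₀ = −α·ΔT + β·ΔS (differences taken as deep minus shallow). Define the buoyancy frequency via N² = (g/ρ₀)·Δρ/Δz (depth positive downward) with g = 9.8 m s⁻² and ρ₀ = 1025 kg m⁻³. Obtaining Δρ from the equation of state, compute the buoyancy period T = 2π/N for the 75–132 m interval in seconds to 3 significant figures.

823 s

ΔT = -4.8 K, ΔS = -0.30 psu (deep − shallow).
Δρ/ρ₀ = −αΔT + βΔS = 5.76 × 10⁻⁴ − 2.37 × 10⁻⁴ = 3.39 × 10⁻⁴, so Δρ ≈ 0.3475 kg m⁻³.
N² = (g/ρ₀)·Δρ/Δz = g·(Δρ/ρ₀)/Δz = 9.8 × 3.39 × 10⁻⁴ / 57 = 5.8284 × 10⁻⁵ s⁻².
N = √(5.8284 × 10⁻⁵) = 7.6344 × 10⁻³ rad s⁻¹ → T = 2π/N = 823.01 s ≈ 823 s.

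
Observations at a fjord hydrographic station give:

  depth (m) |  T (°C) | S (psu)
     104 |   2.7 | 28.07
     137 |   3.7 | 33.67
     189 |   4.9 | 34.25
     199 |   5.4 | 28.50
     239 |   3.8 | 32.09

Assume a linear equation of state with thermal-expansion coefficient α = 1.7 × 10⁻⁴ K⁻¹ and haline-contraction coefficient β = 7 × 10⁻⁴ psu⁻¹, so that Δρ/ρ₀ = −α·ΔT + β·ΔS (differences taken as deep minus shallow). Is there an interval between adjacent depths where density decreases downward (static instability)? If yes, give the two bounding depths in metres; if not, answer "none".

189–199 m

Evaluate Δρ/ρ₀ = −αΔT + βΔS across each adjacent pair:
  104–137 m: −αΔT+βΔS = −(1.7 × 10⁻⁴)(+1.0)+(7 × 10⁻⁴)(+5.60) = 3.7 × 10⁻³ → stable
  137–189 m: −αΔT+βΔS = −(1.7 × 10⁻⁴)(+1.2)+(7 × 10⁻⁴)(+0.58) = 2.0 × 10⁻⁴ → stable
  189–199 m: −αΔT+βΔS = −(1.7 × 10⁻⁴)(+0.5)+(7 × 10⁻⁴)(-5.75) = -4.1 × 10⁻³ → UNSTABLE
  199–239 m: −αΔT+βΔS = −(1.7 × 10⁻⁴)(-1.6)+(7 × 10⁻⁴)(+3.59) = 2.8 × 10⁻³ → stable
The 189–199 m interval has Δρ < 0: lighter water underlies denser water.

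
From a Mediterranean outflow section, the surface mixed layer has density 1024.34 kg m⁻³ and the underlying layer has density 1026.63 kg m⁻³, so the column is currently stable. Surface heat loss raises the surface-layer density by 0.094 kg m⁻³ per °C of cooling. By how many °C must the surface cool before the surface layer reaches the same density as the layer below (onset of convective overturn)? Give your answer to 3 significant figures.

Density deficit of the surface layer: 1026.63 − 1024.34 = 2.29 kg m⁻³.
Required change = 2.29 / 0.094 = 24.4 °C.

24.4 °C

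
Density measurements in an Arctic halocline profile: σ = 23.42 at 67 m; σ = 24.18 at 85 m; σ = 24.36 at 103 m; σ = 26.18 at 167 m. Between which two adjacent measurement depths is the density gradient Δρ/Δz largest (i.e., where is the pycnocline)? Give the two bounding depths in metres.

67–85 m

Compute the density gradient over each adjacent pair:
  67–85 m: Δρ/Δz = 0.76/18 = 0.042 kg m⁻⁴
  85–103 m: Δρ/Δz = 0.18/18 = 0.010 kg m⁻⁴
  103–167 m: Δρ/Δz = 1.82/64 = 0.028 kg m⁻⁴
The largest gradient is in the 67–85 m interval — the pycnocline.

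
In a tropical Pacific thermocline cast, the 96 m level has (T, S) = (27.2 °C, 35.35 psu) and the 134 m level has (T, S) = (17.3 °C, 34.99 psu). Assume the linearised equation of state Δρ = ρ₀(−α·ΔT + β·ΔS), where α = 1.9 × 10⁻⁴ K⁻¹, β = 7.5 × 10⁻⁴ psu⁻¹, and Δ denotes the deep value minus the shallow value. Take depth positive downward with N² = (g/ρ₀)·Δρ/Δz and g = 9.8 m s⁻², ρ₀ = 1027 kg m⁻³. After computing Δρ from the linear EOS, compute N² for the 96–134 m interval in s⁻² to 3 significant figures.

ΔT = -9.9 K, ΔS = -0.36 psu (deep − shallow).
Δρ/ρ₀ = −αΔT + βΔS = 1.881 × 10⁻³ − 2.70 × 10⁻⁴ = 1.611 × 10⁻³, so Δρ ≈ 1.654 kg m⁻³.
N² = (g/ρ₀)·Δρ/Δz = g·(Δρ/ρ₀)/Δz = 9.8 × 1.611 × 10⁻³ / 38 = 4.1547 × 10⁻⁴ s⁻² ≈ 4.15 × 10⁻⁴ s⁻².

4.15 × 10⁻⁴ s⁻²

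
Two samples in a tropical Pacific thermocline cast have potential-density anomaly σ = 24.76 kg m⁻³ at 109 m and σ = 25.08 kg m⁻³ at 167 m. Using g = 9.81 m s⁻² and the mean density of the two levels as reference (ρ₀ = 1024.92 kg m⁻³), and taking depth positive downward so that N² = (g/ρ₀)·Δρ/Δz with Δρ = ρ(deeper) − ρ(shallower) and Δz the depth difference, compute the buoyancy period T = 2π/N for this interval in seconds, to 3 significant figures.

Δρ = 1025.08 − 1024.76 = 0.32 kg m⁻³ over Δz = 167 − 109 = 58 m.
N² = (9.81/1024.92) × (0.32/58) = 5.2808 × 10⁻⁵ s⁻².
N = √(5.2808 × 10⁻⁵) = 7.2669 × 10⁻³ rad s⁻¹, so T = 2π/N = 864.63 s ≈ 865 s.

865 s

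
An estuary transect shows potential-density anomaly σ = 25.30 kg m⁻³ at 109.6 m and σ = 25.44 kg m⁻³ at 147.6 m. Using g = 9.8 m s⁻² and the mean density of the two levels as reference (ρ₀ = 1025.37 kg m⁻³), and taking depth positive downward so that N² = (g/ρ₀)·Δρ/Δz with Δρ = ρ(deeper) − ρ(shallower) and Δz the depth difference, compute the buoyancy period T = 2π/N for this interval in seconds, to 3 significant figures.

Δρ = 1025.44 − 1025.30 = 0.14 kg m⁻³ over Δz = 147.6 − 109.6 = 38 m.
N² = (9.8/1025.37) × (0.14/38) = 3.5212 × 10⁻⁵ s⁻².
N = √(3.5212 × 10⁻⁵) = 5.9340 × 10⁻³ rad s⁻¹, so T = 2π/N = 1.0588 × 10³ s ≈ 1.06 × 10³ s.

1.06 × 10³ s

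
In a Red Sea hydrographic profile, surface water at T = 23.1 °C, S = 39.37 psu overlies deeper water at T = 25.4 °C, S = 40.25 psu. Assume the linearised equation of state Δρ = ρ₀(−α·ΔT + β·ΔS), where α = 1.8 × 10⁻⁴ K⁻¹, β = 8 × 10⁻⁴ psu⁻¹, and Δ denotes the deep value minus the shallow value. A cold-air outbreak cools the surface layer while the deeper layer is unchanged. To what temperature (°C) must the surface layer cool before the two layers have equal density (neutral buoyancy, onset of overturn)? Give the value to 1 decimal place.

21.5 °C

Neutral buoyancy requires Δρ = 0, i.e. −α(T_deep − T_surf′) + β(S_deep − S_surf) = 0.
T_surf′ = T_deep − (β/α)·ΔS = 25.4 − (8 × 10⁻⁴/1.8 × 10⁻⁴)·(+0.88) = 21.489 °C.
Cooling required: 23.1 − (21.489) = 1.611 °C.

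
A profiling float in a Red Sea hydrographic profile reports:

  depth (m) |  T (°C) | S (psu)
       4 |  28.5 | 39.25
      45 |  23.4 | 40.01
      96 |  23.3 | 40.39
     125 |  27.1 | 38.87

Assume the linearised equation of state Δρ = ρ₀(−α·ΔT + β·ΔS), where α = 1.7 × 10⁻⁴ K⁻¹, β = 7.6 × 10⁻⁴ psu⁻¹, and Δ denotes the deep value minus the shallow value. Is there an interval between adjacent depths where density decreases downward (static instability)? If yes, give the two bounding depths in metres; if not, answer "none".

96–125 m

Evaluate Δρ/ρ₀ = −αΔT + βΔS across each adjacent pair:
  4–45 m: −αΔT+βΔS = −(1.7 × 10⁻⁴)(-5.1)+(7.6 × 10⁻⁴)(+0.76) = 1.4 × 10⁻³ → stable
  45–96 m: −αΔT+βΔS = −(1.7 × 10⁻⁴)(-0.1)+(7.6 × 10⁻⁴)(+0.38) = 3.1 × 10⁻⁴ → stable
  96–125 m: −αΔT+βΔS = −(1.7 × 10⁻⁴)(+3.8)+(7.6 × 10⁻⁴)(-1.52) = -1.8 × 10⁻³ → UNSTABLE
The 96–125 m interval has Δρ < 0: lighter water underlies denser water.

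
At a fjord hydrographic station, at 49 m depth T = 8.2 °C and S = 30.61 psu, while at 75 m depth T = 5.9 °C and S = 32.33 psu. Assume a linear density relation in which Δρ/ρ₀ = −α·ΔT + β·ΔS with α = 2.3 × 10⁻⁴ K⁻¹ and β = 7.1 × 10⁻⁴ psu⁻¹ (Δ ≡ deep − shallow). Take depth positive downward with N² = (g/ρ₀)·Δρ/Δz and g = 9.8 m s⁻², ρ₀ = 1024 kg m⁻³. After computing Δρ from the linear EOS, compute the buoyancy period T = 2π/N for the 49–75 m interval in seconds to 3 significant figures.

ΔT = -2.3 K, ΔS = +1.72 psu (deep − shallow).
Δρ/ρ₀ = −αΔT + βΔS = 5.29 × 10⁻⁴ + 1.2212 × 10⁻³ = 1.7502 × 10⁻³, so Δρ ≈ 1.792 kg m⁻³.
N² = (g/ρ₀)·Δρ/Δz = g·(Δρ/ρ₀)/Δz = 9.8 × 1.7502 × 10⁻³ / 26 = 6.5969 × 10⁻⁴ s⁻².
N = √(6.5969 × 10⁻⁴) = 0.025684 rad s⁻¹ → T = 2π/N = 244.63 s ≈ 245 s.

245 s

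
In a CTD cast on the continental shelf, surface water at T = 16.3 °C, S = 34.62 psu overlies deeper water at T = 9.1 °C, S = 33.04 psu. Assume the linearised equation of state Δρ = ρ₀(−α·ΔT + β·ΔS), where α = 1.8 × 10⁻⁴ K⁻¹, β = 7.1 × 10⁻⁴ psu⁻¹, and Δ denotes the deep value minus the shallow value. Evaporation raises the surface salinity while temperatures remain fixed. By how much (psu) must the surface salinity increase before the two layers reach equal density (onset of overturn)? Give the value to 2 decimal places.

Neutral buoyancy requires −α(T_deep − T_surf) + β(S_deep − S_surf′) = 0.
S_surf′ = S_deep − (α/β)·ΔT = 33.04 − (1.8 × 10⁻⁴/7.1 × 10⁻⁴)·(-7.2) = 34.8654 psu.
Increase required: 34.8654 − 34.62 = 0.2454 psu.

0.25 psu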